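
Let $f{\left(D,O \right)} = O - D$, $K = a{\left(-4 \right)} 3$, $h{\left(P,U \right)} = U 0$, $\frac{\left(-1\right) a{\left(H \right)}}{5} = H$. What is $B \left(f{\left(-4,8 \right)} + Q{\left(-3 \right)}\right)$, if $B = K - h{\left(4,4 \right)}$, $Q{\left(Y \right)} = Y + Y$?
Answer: $360$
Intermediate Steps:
$a{\left(H \right)} = - 5 H$
$h{\left(P,U \right)} = 0$
$K = 60$ ($K = \left(-5\right) \left(-4\right) 3 = 20 \cdot 3 = 60$)
$Q{\left(Y \right)} = 2 Y$
$B = 60$ ($B = 60 - 0 = 60 + 0 = 60$)
$B \left(f{\left(-4,8 \right)} + Q{\left(-3 \right)}\right) = 60 \left(\left(8 - -4\right) + 2 \left(-3\right)\right) = 60 \left(\left(8 + 4\right) - 6\right) = 60 \left(12 - 6\right) = 60 \cdot 6 = 360$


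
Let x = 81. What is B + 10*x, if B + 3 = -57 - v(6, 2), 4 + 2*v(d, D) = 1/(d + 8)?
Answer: 21055/28 ≈ 751.96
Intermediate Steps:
v(d, D) = -2 + 1/(2*(8 + d)) (v(d, D) = -2 + 1/(2*(d + 8)) = -2 + 1/(2*(8 + d)))
B = -1625/28 (B = -3 + (-57 - (-31 - 4*6)/(2*(8 + 6))) = -3 + (-57 - (-31 - 24)/(2*14)) = -3 + (-57 - (-55)/(2*14)) = -3 + (-57 - 1*(-55/28)) = -3 + (-57 + 55/28) = -3 - 1541/28 = -1625/28 ≈ -58.036)
B + 10*x = -1625/28 + 10*81 = -1625/28 + 810 = 21055/28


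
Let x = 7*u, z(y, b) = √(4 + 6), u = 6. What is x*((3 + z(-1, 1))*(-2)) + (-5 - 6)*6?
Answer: -318 - 84*√10 ≈ -583.63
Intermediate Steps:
z(y, b) = √10
x = 42 (x = 7*6 = 42)
x*((3 + z(-1, 1))*(-2)) + (-5 - 6)*6 = 42*((3 + √10)*(-2)) + (-5 - 6)*6 = 42*(-6 - 2*√10) - 11*6 = (-252 - 84*√10) - 66 = -318 - 84*√10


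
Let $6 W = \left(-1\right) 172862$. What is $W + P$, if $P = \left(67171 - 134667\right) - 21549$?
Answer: $- \frac{353566}{3} \approx -1.1786 \cdot 10^{5}$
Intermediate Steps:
$P = -89045$ ($P = -67496 - 21549 = -89045$)
$W = - \frac{86431}{3}$ ($W = \frac{\left(-1\right) 172862}{6} = \frac{1}{6} \left(-172862\right) = - \frac{86431}{3} \approx -28810.0$)
$W + P = - \frac{86431}{3} - 89045 = - \frac{353566}{3}$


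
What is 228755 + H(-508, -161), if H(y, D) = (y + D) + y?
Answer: 227578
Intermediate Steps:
H(y, D) = D + 2*y (H(y, D) = (D + y) + y = D + 2*y)
228755 + H(-508, -161) = 228755 + (-161 + 2*(-508)) = 228755 + (-161 - 1016) = 228755 - 1177 = 227578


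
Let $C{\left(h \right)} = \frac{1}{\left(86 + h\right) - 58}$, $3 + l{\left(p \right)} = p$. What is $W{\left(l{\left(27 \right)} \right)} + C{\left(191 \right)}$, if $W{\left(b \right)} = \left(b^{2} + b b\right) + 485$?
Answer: $\frac{358504}{219} \approx 1637.0$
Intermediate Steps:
$l{\left(p \right)} = -3 + p$
$W{\left(b \right)} = 485 + 2 b^{2}$ ($W{\left(b \right)} = \left(b^{2} + b^{2}\right) + 485 = 2 b^{2} + 485 = 485 + 2 b^{2}$)
$C{\left(h \right)} = \frac{1}{28 + h}$
$W{\left(l{\left(27 \right)} \right)} + C{\left(191 \right)} = \left(485 + 2 \left(-3 + 27\right)^{2}\right) + \frac{1}{28 + 191} = \left(485 + 2 \cdot 24^{2}\right) + \frac{1}{219} = \left(485 + 2 \cdot 576\right) + \frac{1}{219} = \left(485 + 1152\right) + \frac{1}{219} = 1637 + \frac{1}{219} = \frac{358504}{219}$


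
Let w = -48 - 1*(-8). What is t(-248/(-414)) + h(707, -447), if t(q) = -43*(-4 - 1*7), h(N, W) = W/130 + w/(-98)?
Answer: 2993707/6370 ≈ 469.97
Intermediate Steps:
w = -40 (w = -48 + 8 = -40)
h(N, W) = 20/49 + W/130 (h(N, W) = W/130 - 40/(-98) = W*(1/130) - 40*(-1/98) = W/130 + 20/49 = 20/49 + W/130)
t(q) = 473 (t(q) = -43*(-4 - 7) = -43*(-11) = 473)
t(-248/(-414)) + h(707, -447) = 473 + (20/49 + (1/130)*(-447)) = 473 + (20/49 - 447/130) = 473 - 19303/6370 = 2993707/6370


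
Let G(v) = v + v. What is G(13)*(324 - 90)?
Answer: 6084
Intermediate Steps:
G(v) = 2*v
G(13)*(324 - 90) = (2*13)*(324 - 90) = 26*234 = 6084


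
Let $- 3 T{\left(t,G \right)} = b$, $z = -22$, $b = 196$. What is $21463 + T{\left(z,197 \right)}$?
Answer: $\frac{64193}{3} \approx 21398.0$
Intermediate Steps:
$T{\left(t,G \right)} = - \frac{196}{3}$ ($T{\left(t,G \right)} = \left(- \frac{1}{3}\right) 196 = - \frac{196}{3}$)
$21463 + T{\left(z,197 \right)} = 21463 - \frac{196}{3} = \frac{64193}{3}$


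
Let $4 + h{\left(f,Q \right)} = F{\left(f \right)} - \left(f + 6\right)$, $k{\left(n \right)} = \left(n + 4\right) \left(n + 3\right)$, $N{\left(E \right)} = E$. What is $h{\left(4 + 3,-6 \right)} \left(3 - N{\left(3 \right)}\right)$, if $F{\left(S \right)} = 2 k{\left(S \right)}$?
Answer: $0$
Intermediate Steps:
$k{\left(n \right)} = \left(3 + n\right) \left(4 + n\right)$ ($k{\left(n \right)} = \left(4 + n\right) \left(3 + n\right) = \left(3 + n\right) \left(4 + n\right)$)
$F{\left(S \right)} = 24 + 2 S^{2} + 14 S$ ($F{\left(S \right)} = 2 \left(12 + S^{2} + 7 S\right) = 24 + 2 S^{2} + 14 S$)
$h{\left(f,Q \right)} = 14 + 2 f^{2} + 13 f$ ($h{\left(f,Q \right)} = -4 - \left(-18 - 13 f - 2 f^{2}\right) = -4 + \left(18 + 2 f^{2} + 13 f\right) = 14 + 2 f^{2} + 13 f$)
$h{\left(4 + 3,-6 \right)} \left(3 - N{\left(3 \right)}\right) = \left(14 + 2 \left(4 + 3\right)^{2} + 13 \left(4 + 3\right)\right) \left(3 - 3\right) = \left(14 + 2 \cdot 7^{2} + 13 \cdot 7\right) \left(3 - 3\right) = \left(14 + 2 \cdot 49 + 91\right) 0 = \left(14 + 98 + 91\right) 0 = 203 \cdot 0 = 0$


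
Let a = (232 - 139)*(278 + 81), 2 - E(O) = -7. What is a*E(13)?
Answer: 300483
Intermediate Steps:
E(O) = 9 (E(O) = 2 - 1*(-7) = 2 + 7 = 9)
a = 33387 (a = 93*359 = 33387)
a*E(13) = 33387*9 = 300483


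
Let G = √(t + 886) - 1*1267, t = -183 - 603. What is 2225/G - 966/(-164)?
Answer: 424681/103074 ≈ 4.1202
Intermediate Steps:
t = -786
G = -1257 (G = √(-786 + 886) - 1*1267 = √100 - 1267 = 10 - 1267 = -1257)
2225/G - 966/(-164) = 2225/(-1257) - 966/(-164) = 2225*(-1/1257) - 966*(-1/164) = -2225/1257 + 483/82 = 424681/103074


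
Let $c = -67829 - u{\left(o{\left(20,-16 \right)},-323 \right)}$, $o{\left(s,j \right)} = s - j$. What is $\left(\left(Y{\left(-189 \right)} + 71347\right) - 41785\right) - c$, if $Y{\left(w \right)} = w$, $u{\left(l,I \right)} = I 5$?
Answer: $95587$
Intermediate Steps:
$u{\left(l,I \right)} = 5 I$
$c = -66214$ ($c = -67829 - 5 \left(-323\right) = -67829 - -1615 = -67829 + 1615 = -66214$)
$\left(\left(Y{\left(-189 \right)} + 71347\right) - 41785\right) - c = \left(\left(-189 + 71347\right) - 41785\right) - -66214 = \left(71158 - 41785\right) + 66214 = 29373 + 66214 = 95587$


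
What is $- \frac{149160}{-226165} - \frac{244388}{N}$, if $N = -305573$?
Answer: $\frac{20170256140}{13821983509} \approx 1.4593$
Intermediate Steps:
$- \frac{149160}{-226165} - \frac{244388}{N} = - \frac{149160}{-226165} - \frac{244388}{-305573} = \left(-149160\right) \left(- \frac{1}{226165}\right) - - \frac{244388}{305573} = \frac{29832}{45233} + \frac{244388}{305573} = \frac{20170256140}{13821983509}$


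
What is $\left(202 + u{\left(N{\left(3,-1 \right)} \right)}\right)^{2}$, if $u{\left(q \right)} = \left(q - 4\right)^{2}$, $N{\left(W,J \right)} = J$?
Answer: $51529$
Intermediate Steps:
$u{\left(q \right)} = \left(-4 + q\right)^{2}$
$\left(202 + u{\left(N{\left(3,-1 \right)} \right)}\right)^{2} = \left(202 + \left(-4 - 1\right)^{2}\right)^{2} = \left(202 + \left(-5\right)^{2}\right)^{2} = \left(202 + 25\right)^{2} = 227^{2} = 51529$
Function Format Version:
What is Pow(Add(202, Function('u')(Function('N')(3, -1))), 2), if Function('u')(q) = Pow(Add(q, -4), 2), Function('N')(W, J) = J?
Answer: 51529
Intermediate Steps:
Function('u')(q) = Pow(Add(-4, q), 2)
Pow(Add(202, Function('u')(Function('N')(3, -1))), 2) = Pow(Add(202, Pow(Add(-4, -1), 2)), 2) = Pow(Add(202, Pow(-5, 2)), 2) = Pow(Add(202, 25), 2) = Pow(227, 2) = 51529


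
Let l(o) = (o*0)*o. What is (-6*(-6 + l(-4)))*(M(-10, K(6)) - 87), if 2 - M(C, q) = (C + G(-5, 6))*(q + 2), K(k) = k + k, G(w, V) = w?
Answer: 4500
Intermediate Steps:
K(k) = 2*k
l(o) = 0 (l(o) = 0*o = 0)
M(C, q) = 2 - (-5 + C)*(2 + q) (M(C, q) = 2 - (C - 5)*(q + 2) = 2 - (-5 + C)*(2 + q))
(-6*(-6 + l(-4)))*(M(-10, K(6)) - 87) = (-6*(-6 + 0))*((12 - 2*(-10) + 5*(2*6) - 1*(-10)*2*6) - 87) = (-6*(-6))*((12 + 20 + 5*12 - 1*(-10)*12) - 87) = 36*((12 + 20 + 60 + 120) - 87) = 36*(212 - 87) = 36*125 = 4500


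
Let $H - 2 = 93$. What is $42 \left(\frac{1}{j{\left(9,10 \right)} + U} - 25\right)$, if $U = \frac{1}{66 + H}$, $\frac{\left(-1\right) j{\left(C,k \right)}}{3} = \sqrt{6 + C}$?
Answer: $- \frac{1837153731}{1749667} - \frac{1633023 \sqrt{15}}{1749667} \approx -1053.6$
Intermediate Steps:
$H = 95$ ($H = 2 + 93 = 95$)
$j{\left(C,k \right)} = - 3 \sqrt{6 + C}$
$U = \frac{1}{161}$ ($U = \frac{1}{66 + 95} = \frac{1}{161} \approx 0.0062112$)
$42 \left(\frac{1}{j{\left(9,10 \right)} + U} - 25\right) = 42 \left(\frac{1}{- 3 \sqrt{6 + 9} + \frac{1}{161}} - 25\right) = 42 \left(\frac{1}{- 3 \sqrt{15} + \frac{1}{161}} - 25\right) = 42 \left(\frac{1}{\frac{1}{161} - 3 \sqrt{15}} - 25\right) = 42 \left(-25 + \frac{1}{\frac{1}{161} - 3 \sqrt{15}}\right) = -1050 + \frac{42}{\frac{1}{161} - 3 \sqrt{15}}$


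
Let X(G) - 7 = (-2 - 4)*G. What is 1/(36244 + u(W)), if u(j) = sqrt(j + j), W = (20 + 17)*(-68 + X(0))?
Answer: 18122/656816025 - I*sqrt(4514)/1313632050 ≈ 2.7591e-5 - 5.1145e-8*I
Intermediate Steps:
X(G) = 7 - 6*G (X(G) = 7 + (-2 - 4)*G = 7 - 6*G)
W = -2257 (W = (20 + 17)*(-68 + (7 - 6*0)) = 37*(-68 + (7 + 0)) = 37*(-68 + 7) = 37*(-61) = -2257)
u(j) = sqrt(2)*sqrt(j) (u(j) = sqrt(2*j) = sqrt(2)*sqrt(j))
1/(36244 + u(W)) = 1/(36244 + sqrt(2)*sqrt(-2257)) = 1/(36244 + sqrt(2)*(I*sqrt(2257))) = 1/(36244 + I*sqrt(4514))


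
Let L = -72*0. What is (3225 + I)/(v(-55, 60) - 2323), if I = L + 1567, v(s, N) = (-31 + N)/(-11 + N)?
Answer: -117404/56899 ≈ -2.0634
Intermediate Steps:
L = 0
v(s, N) = (-31 + N)/(-11 + N)
I = 1567 (I = 0 + 1567 = 1567)
(3225 + I)/(v(-55, 60) - 2323) = (3225 + 1567)/((-31 + 60)/(-11 + 60) - 2323) = 4792/(29/49 - 2323) = 4792/(-113798/49) = 4792*(-49/113798) = -117404/56899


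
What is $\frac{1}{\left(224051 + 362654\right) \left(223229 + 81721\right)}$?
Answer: $\frac{1}{178915689750} \approx 5.5892 \cdot 10^{-12}$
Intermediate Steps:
$\frac{1}{\left(224051 + 362654\right) \left(223229 + 81721\right)} = \frac{1}{586705 \cdot 304950} = \frac{1}{178915689750}$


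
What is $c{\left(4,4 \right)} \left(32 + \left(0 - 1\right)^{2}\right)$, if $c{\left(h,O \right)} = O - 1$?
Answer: $99$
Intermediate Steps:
$c{\left(h,O \right)} = -1 + O$
$c{\left(4,4 \right)} \left(32 + \left(0 - 1\right)^{2}\right) = \left(-1 + 4\right) \left(32 + \left(0 - 1\right)^{2}\right) = 3 \left(32 + \left(-1\right)^{2}\right) = 3 \left(32 + 1\right) = 3 \cdot 33 = 99$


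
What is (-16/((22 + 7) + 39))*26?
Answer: -104/17 ≈ -6.1176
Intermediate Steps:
(-16/((22 + 7) + 39))*26 = (-16/(29 + 39))*26 = (-16/68)*26 = ((1/68)*(-16))*26 = -4/17*26 = -104/17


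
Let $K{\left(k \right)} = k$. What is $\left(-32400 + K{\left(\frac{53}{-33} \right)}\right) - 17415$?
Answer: $- \frac{1643948}{33} \approx -49817.0$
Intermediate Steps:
$\left(-32400 + K{\left(\frac{53}{-33} \right)}\right) - 17415 = \left(-32400 + \frac{53}{-33}\right) - 17415 = \left(-32400 + 53 \left(- \frac{1}{33}\right)\right) - 17415 = \left(-32400 - \frac{53}{33}\right) - 17415 = - \frac{1069253}{33} - 17415 = - \frac{1643948}{33}$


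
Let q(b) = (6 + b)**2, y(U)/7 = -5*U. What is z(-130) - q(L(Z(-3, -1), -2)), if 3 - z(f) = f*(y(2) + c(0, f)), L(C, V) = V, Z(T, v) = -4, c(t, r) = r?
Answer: -26013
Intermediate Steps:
y(U) = -35*U (y(U) = 7*(-5*U) = -35*U)
z(f) = 3 - f*(-70 + f) (z(f) = 3 - f*(-35*2 + f) = 3 - f*(-70 + f))
z(-130) - q(L(Z(-3, -1), -2)) = (3 - 1*(-130)**2 + 70*(-130)) - (6 - 2)**2 = (3 - 1*16900 - 9100) - 1*4**2 = (3 - 16900 - 9100) - 1*16 = -25997 - 16 = -26013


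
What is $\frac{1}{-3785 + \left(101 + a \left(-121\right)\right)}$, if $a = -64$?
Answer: $\frac{1}{4060} \approx 0.00024631$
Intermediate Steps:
$\frac{1}{-3785 + \left(101 + a \left(-121\right)\right)} = \frac{1}{-3785 + \left(101 - -7744\right)} = \frac{1}{-3785 + \left(101 + 7744\right)} = \frac{1}{-3785 + 7845} = \frac{1}{4060}$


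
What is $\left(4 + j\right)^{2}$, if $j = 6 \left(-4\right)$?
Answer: $400$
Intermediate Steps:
$j = -24$
$\left(4 + j\right)^{2} = \left(4 - 24\right)^{2} = \left(-20\right)^{2} = 400$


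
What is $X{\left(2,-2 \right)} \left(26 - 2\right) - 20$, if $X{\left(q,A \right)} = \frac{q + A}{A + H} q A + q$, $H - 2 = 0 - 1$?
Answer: $28$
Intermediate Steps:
$H = 1$ ($H = 2 + \left(0 - 1\right) = 2 - 1 = 1$)
$X{\left(q,A \right)} = q + \frac{A q \left(A + q\right)}{1 + A}$ ($X{\left(q,A \right)} = \frac{q + A}{A + 1} q A + q = \frac{A + q}{1 + A} q A + q = \frac{q \left(A + q\right)}{1 + A} A + q = \frac{A q \left(A + q\right)}{1 + A} + q = q + \frac{A q \left(A + q\right)}{1 + A}$)
$X{\left(2,-2 \right)} \left(26 - 2\right) - 20 = \frac{2 \left(1 - 2 + \left(-2\right)^{2} - 4\right)}{1 - 2} \left(26 - 2\right) - 20 = \frac{2 \left(1 - 2 + 4 - 4\right)}{-1} \left(26 - 2\right) - 20 = 2 \left(-1\right) \left(-1\right) 24 - 20 = 2 \cdot 24 - 20 = 48 - 20 = 28$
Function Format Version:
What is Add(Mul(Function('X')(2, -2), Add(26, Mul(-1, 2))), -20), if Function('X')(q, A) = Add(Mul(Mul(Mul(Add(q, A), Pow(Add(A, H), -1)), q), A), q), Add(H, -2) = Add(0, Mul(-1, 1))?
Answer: 28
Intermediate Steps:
H = 1 (H = Add(2, Add(0, Mul(-1, 1))) = Add(2, Add(0, -1)) = Add(2, -1) = 1)
Function('X')(q, A) = Add(q, Mul(A, q, Pow(Add(1, A), -1), Add(A, q))) (Function('X')(q, A) = Add(Mul(Mul(Mul(Add(q, A), Pow(Add(A, 1), -1)), q), A), q) = Add(Mul(Mul(Mul(Add(A, q), Pow(Add(1, A), -1)), q), A), q) = Add(Mul(Mul(Mul(Pow(Add(1, A), -1), Add(A, q)), q), A), q) = Add(Mul(Mul(q, Pow(Add(1, A), -1), Add(A, q)), A), q) = Add(Mul(A, q, Pow(Add(1, A), -1), Add(A, q)), q) = Add(q, Mul(A, q, Pow(Add(1, A), -1), Add(A, q))))
Add(Mul(Function('X')(2, -2), Add(26, Mul(-1, 2))), -20) = Add(Mul(Mul(2, Pow(Add(1, -2), -1), Add(1, -2, Pow(-2, 2), Mul(-2, 2))), Add(26, Mul(-1, 2))), -20) = Add(Mul(Mul(2, Pow(-1, -1), Add(1, -2, 4, -4)), Add(26, -2)), -20) = Add(Mul(Mul(2, -1, -1), 24), -20) = Add(Mul(2, 24), -20) = Add(48, -20) = 28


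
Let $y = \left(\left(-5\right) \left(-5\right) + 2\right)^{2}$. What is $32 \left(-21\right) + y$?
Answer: $57$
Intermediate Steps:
$y = 729$ ($y = \left(25 + 2\right)^{2} = 27^{2} = 729$)
$32 \left(-21\right) + y = 32 \left(-21\right) + 729 = -672 + 729 = 57$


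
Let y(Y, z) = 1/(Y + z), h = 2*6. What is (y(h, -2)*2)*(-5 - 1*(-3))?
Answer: -⅖ ≈ -0.40000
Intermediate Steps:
h = 12
(y(h, -2)*2)*(-5 - 1*(-3)) = (2/(12 - 2))*(-5 - 1*(-3)) = (2/10)*(-5 + 3) = ((⅒)*2)*(-2) = (⅕)*(-2) = -⅖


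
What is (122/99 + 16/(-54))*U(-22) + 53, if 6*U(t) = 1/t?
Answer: 1038767/19602 ≈ 52.993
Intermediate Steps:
U(t) = 1/(6*t)
(122/99 + 16/(-54))*U(-22) + 53 = (122/99 + 16/(-54))*((1/6)/(-22)) + 53 = (122*(1/99) + 16*(-1/54))*((1/6)*(-1/22)) + 53 = (122/99 - 8/27)*(-1/132) + 53 = (278/297)*(-1/132) + 53 = -139/19602 + 53 = 1038767/19602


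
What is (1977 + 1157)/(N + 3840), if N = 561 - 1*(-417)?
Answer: 1567/2409 ≈ 0.65048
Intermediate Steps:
N = 978 (N = 561 + 417 = 978)
(1977 + 1157)/(N + 3840) = (1977 + 1157)/(978 + 3840) = 3134/4818 = 3134*(1/4818) = 1567/2409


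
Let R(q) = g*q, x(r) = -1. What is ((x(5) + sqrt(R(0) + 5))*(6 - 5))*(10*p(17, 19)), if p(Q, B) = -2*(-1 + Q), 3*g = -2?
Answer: 320 - 320*sqrt(5) ≈ -395.54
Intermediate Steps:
g = -2/3 (g = (1/3)*(-2) = -2/3 ≈ -0.66667)
p(Q, B) = 2 - 2*Q
R(q) = -2*q/3
((x(5) + sqrt(R(0) + 5))*(6 - 5))*(10*p(17, 19)) = ((-1 + sqrt(-2/3*0 + 5))*(6 - 5))*(10*(2 - 2*17)) = ((-1 + sqrt(0 + 5))*1)*(10*(2 - 34)) = ((-1 + sqrt(5))*1)*(10*(-32)) = (-1 + sqrt(5))*(-320) = 320 - 320*sqrt(5)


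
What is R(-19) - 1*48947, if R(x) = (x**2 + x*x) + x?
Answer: -48244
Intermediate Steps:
R(x) = x + 2*x**2 (R(x) = (x**2 + x**2) + x = 2*x**2 + x = x + 2*x**2)
R(-19) - 1*48947 = -19*(1 + 2*(-19)) - 1*48947 = -19*(1 - 38) - 48947 = -19*(-37) - 48947 = 703 - 48947 = -48244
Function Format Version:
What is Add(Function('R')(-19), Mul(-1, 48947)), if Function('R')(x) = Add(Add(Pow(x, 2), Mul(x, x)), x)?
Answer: -48244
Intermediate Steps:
Function('R')(x) = Add(x, Mul(2, Pow(x, 2))) (Function('R')(x) = Add(Add(Pow(x, 2), Pow(x, 2)), x) = Add(Mul(2, Pow(x, 2)), x) = Add(x, Mul(2, Pow(x, 2))))
Add(Function('R')(-19), Mul(-1, 48947)) = Add(Mul(-19, Add(1, Mul(2, -19))), Mul(-1, 48947)) = Add(Mul(-19, Add(1, -38)), -48947) = Add(Mul(-19, -37), -48947) = Add(703, -48947) = -48244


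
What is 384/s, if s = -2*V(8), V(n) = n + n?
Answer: -12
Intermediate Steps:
V(n) = 2*n
s = -32 (s = -4*8 = -2*16 = -32)
384/s = 384/(-32) = 384*(-1/32) = -12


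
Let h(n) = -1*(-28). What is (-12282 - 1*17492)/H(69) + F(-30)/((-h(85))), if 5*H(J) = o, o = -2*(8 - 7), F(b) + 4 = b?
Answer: 1042107/14 ≈ 74436.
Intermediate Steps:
F(b) = -4 + b
h(n) = 28
o = -2 (o = -2*1 = -2)
H(J) = -⅖ (H(J) = (⅕)*(-2) = -⅖)
(-12282 - 1*17492)/H(69) + F(-30)/((-h(85))) = (-12282 - 1*17492)/(-⅖) + (-4 - 30)/((-1*28)) = (-12282 - 17492)*(-5/2) - 34/(-28) = -29774*(-5/2) - 34*(-1/28) = 74435 + 17/14 = 1042107/14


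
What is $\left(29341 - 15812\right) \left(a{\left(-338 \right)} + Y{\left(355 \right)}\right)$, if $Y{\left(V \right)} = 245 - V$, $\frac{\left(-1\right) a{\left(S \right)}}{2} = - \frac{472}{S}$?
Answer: $- \frac{257889798}{169} \approx -1.526 \cdot 10^{6}$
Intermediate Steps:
$a{\left(S \right)} = \frac{944}{S}$ ($a{\left(S \right)} = - 2 \left(- \frac{472}{S}\right) = \frac{944}{S}$)
$\left(29341 - 15812\right) \left(a{\left(-338 \right)} + Y{\left(355 \right)}\right) = \left(29341 - 15812\right) \left(\frac{944}{-338} + \left(245 - 355\right)\right) = 13529 \left(944 \left(- \frac{1}{338}\right) + \left(245 - 355\right)\right) = 13529 \left(- \frac{472}{169} - 110\right) = 13529 \left(- \frac{19062}{169}\right) = - \frac{257889798}{169}$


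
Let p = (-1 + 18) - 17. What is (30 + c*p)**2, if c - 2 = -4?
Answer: 900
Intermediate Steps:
c = -2 (c = 2 - 4 = -2)
p = 0 (p = 17 - 17 = 0)
(30 + c*p)**2 = (30 - 2*0)**2 = (30 + 0)**2 = 30**2 = 900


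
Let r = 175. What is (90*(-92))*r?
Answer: -1449000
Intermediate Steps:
(90*(-92))*r = (90*(-92))*175 = -8280*175 = -1449000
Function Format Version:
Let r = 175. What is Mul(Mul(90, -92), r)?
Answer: -1449000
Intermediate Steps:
Mul(Mul(90, -92), r) = Mul(Mul(90, -92), 175) = Mul(-8280, 175) = -1449000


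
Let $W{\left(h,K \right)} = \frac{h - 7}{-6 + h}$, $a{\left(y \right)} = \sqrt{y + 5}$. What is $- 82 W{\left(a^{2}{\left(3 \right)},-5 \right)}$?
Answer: $-41$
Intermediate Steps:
$a{\left(y \right)} = \sqrt{5 + y}$
$W{\left(h,K \right)} = \frac{-7 + h}{-6 + h}$
$- 82 W{\left(a^{2}{\left(3 \right)},-5 \right)} = - 82 \frac{-7 + \left(\sqrt{5 + 3}\right)^{2}}{-6 + \left(\sqrt{5 + 3}\right)^{2}} = - 82 \frac{-7 + \left(\sqrt{8}\right)^{2}}{-6 + \left(\sqrt{8}\right)^{2}} = - 82 \frac{-7 + \left(2 \sqrt{2}\right)^{2}}{-6 + \left(2 \sqrt{2}\right)^{2}} = - 82 \frac{-7 + 8}{-6 + 8} = - 82 \cdot \frac{1}{2} \cdot 1 = - \frac{82}{2} = \left(-1\right) 41 = -41$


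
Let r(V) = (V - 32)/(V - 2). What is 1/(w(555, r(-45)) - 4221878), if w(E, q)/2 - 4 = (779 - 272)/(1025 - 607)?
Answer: -209/882370323 ≈ -2.3686e-7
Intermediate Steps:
r(V) = (-32 + V)/(-2 + V)
w(E, q) = 2179/209 (w(E, q) = 8 + 2*((779 - 272)/(1025 - 607)) = 8 + 2*(507/418) = 8 + 507/209 = 2179/209)
1/(w(555, r(-45)) - 4221878) = 1/(2179/209 - 4221878) = 1/(-882370323/209) = -209/882370323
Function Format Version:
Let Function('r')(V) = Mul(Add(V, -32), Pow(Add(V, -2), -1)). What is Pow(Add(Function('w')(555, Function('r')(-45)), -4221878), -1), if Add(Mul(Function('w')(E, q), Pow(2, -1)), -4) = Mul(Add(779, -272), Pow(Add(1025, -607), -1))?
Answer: Rational(-209, 882370323) ≈ -2.3686e-7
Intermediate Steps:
Function('r')(V) = Mul(Pow(Add(-2, V), -1), Add(-32, V)) (Function('r')(V) = Mul(Add(-32, V), Pow(Add(-2, V), -1)) = Mul(Pow(Add(-2, V), -1), Add(-32, V)))
Function('w')(E, q) = Rational(2179, 209) (Function('w')(E, q) = Add(8, Mul(2, Mul(Add(779, -272), Pow(Add(1025, -607), -1)))) = Add(8, Mul(2, Mul(507, Pow(418, -1)))) = Add(8, Mul(2, Mul(507, Rational(1, 418)))) = Add(8, Mul(2, Rational(507, 418))) = Add(8, Rational(507, 209)) = Rational(2179, 209))
Pow(Add(Function('w')(555, Function('r')(-45)), -4221878), -1) = Pow(Add(Rational(2179, 209), -4221878), -1) = Pow(Rational(-882370323, 209), -1) = Rational(-209, 882370323)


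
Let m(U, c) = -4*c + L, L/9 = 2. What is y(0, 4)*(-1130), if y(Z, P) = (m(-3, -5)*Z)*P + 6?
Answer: -6780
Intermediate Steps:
L = 18 (L = 9*2 = 18)
m(U, c) = 18 - 4*c (m(U, c) = -4*c + 18 = 18 - 4*c)
y(Z, P) = 6 + 38*P*Z (y(Z, P) = ((18 - 4*(-5))*Z)*P + 6 = ((18 + 20)*Z)*P + 6 = (38*Z)*P + 6 = 38*P*Z + 6 = 6 + 38*P*Z)
y(0, 4)*(-1130) = (6 + 38*4*0)*(-1130) = (6 + 0)*(-1130) = 6*(-1130) = -6780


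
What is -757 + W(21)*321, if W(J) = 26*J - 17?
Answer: 169052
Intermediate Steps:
W(J) = -17 + 26*J
-757 + W(21)*321 = -757 + (-17 + 26*21)*321 = -757 + (-17 + 546)*321 = -757 + 529*321 = -757 + 169809 = 169052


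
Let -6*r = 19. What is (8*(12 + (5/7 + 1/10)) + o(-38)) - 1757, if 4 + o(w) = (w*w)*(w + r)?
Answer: -6415831/105 ≈ -61103.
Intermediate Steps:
r = -19/6 (r = -⅙*19 = -19/6 ≈ -3.1667)
o(w) = -4 + w²*(-19/6 + w) (o(w) = -4 + (w*w)*(w - 19/6) = -4 + w²*(-19/6 + w))
(8*(12 + (5/7 + 1/10)) + o(-38)) - 1757 = (8*(12 + (5/7 + 1/10)) + (-4 + (-38)³ - 19/6*(-38)²)) - 1757 = (8*(12 + (5*(⅐) + 1*(⅒))) + (-4 - 54872 - 19/6*1444)) - 1757 = (8*(12 + (5/7 + ⅒)) + (-4 - 54872 - 13718/3)) - 1757 = (8*(12 + 57/70) - 178346/3) - 1757 = (8*(897/70) - 178346/3) - 1757 = (3588/35 - 178346/3) - 1757 = -6231346/105 - 1757 = -6415831/105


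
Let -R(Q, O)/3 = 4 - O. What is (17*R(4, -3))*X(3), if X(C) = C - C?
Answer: 0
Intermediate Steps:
R(Q, O) = -12 + 3*O (R(Q, O) = -3*(4 - O) = -12 + 3*O)
X(C) = 0
(17*R(4, -3))*X(3) = (17*(-12 + 3*(-3)))*0 = (17*(-12 - 9))*0 = (17*(-21))*0 = -357*0 = 0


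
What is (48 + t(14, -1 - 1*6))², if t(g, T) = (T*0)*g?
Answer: 2304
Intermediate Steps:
t(g, T) = 0 (t(g, T) = 0*g = 0)
(48 + t(14, -1 - 1*6))² = (48 + 0)² = 48² = 2304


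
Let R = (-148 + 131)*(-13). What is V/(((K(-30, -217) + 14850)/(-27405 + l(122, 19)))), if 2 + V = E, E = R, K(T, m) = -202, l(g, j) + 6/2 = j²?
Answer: -5923293/14648 ≈ -404.38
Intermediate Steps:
l(g, j) = -3 + j²
R = 221 (R = -17*(-13) = 221)
E = 221
V = 219 (V = -2 + 221 = 219)
V/(((K(-30, -217) + 14850)/(-27405 + l(122, 19)))) = 219/(((-202 + 14850)/(-27405 + (-3 + 19²)))) = 219/((14648/(-27405 + (-3 + 361)))) = 219/((14648/(-27405 + 358))) = 219/((14648/(-27047))) = 219/((14648*(-1/27047))) = 219/(-14648/27047) = 219*(-27047/14648) = -5923293/14648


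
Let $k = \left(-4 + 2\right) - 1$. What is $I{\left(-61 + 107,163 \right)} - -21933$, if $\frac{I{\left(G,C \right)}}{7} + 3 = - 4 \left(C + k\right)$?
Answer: $17432$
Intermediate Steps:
$k = -3$ ($k = -2 - 1 = -3$)
$I{\left(G,C \right)} = 63 - 28 C$ ($I{\left(G,C \right)} = -21 + 7 \left(- 4 \left(C - 3\right)\right) = -21 + 7 \left(- 4 \left(-3 + C\right)\right) = -21 + 7 \left(12 - 4 C\right) = -21 - \left(-84 + 28 C\right) = 63 - 28 C$)
$I{\left(-61 + 107,163 \right)} - -21933 = \left(63 - 4564\right) - -21933 = \left(63 - 4564\right) + 21933 = -4501 + 21933 = 17432$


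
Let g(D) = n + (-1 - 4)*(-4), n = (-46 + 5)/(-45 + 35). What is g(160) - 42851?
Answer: -428269/10 ≈ -42827.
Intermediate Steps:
n = 41/10 (n = -41/(-10) = -41*(-⅒) = 41/10 ≈ 4.1000)
g(D) = 241/10 (g(D) = 41/10 + (-1 - 4)*(-4) = 41/10 - 5*(-4) = 41/10 + 20 = 241/10)
g(160) - 42851 = 241/10 - 42851 = -428269/10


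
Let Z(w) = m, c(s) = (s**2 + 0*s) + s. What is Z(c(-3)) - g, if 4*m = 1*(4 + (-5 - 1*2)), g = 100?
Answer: -403/4 ≈ -100.75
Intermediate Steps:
c(s) = s + s**2 (c(s) = (s**2 + 0) + s = s**2 + s = s + s**2)
m = -3/4 (m = (1*(4 + (-5 - 1*2)))/4 = (1*(4 + (-5 - 2)))/4 = (1*(4 - 7))/4 = (1*(-3))/4 = (1/4)*(-3) = -3/4 ≈ -0.75000)
Z(w) = -3/4
Z(c(-3)) - g = -3/4 - 1*100 = -3/4 - 100 = -403/4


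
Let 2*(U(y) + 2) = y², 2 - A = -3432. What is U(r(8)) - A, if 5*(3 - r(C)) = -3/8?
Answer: -10980071/3200 ≈ -3431.3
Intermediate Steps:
A = 3434 (A = 2 - 1*(-3432) = 2 + 3432 = 3434)
r(C) = 123/40 (r(C) = 3 - (-3)/(5*8) = 3 - ⅕*(-3/8) = 3 + 3/40 = 123/40)
U(y) = -2 + y²/2
U(r(8)) - A = (-2 + (123/40)²/2) - 1*3434 = (-2 + (½)*(15129/1600)) - 3434 = (-2 + 15129/3200) - 3434 = 8729/3200 - 3434 = -10980071/3200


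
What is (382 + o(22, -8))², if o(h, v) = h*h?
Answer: 749956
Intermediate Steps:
o(h, v) = h²
(382 + o(22, -8))² = (382 + 22²)² = (382 + 484)² = 866² = 749956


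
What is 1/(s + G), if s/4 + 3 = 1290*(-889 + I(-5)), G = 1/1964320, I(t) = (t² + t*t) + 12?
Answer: -1964320/8382405594239 ≈ -2.3434e-7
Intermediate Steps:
I(t) = 12 + 2*t² (I(t) = (t² + t²) + 12 = 2*t² + 12 = 12 + 2*t²)
G = 1/1964320 ≈ 5.0908e-7
s = -4267332 (s = -12 + 4*(1290*(-889 + (12 + 2*(-5)²))) = -12 + 4*(1290*(-889 + (12 + 2*25))) = -12 + 4*(1290*(-889 + (12 + 50))) = -12 + 4*(1290*(-889 + 62)) = -12 + 4*(1290*(-827)) = -12 + 4*(-1066830) = -12 - 4267320 = -4267332)
1/(s + G) = 1/(-4267332 + 1/1964320) = 1/(-8382405594239/1964320) = -1964320/8382405594239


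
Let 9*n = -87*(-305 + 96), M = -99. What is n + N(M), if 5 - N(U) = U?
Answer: 6373/3 ≈ 2124.3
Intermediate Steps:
N(U) = 5 - U
n = 6061/3 (n = (-87*(-305 + 96))/9 = (-87*(-209))/9 = (⅑)*18183 = 6061/3 ≈ 2020.3)
n + N(M) = 6061/3 + (5 - 1*(-99)) = 6061/3 + (5 + 99) = 6061/3 + 104 = 6373/3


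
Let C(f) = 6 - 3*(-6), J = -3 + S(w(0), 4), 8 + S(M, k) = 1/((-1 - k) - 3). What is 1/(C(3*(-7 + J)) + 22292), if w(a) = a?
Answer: 1/22316 ≈ 4.4811e-5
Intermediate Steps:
S(M, k) = -8 + 1/(-4 - k) (S(M, k) = -8 + 1/((-1 - k) - 3) = -8 + 1/(-4 - k))
J = -89/8 (J = -3 + (-33 - 8*4)/(4 + 4) = -3 + (-33 - 32)/8 = -3 + (⅛)*(-65) = -3 - 65/8 = -89/8 ≈ -11.125)
C(f) = 24 (C(f) = 6 + 18 = 24)
1/(C(3*(-7 + J)) + 22292) = 1/(24 + 22292) = 1/22316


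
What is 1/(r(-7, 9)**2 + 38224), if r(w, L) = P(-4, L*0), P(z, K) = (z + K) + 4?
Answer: 1/38224 ≈ 2.6162e-5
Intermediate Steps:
P(z, K) = 4 + K + z (P(z, K) = (K + z) + 4 = 4 + K + z)
r(w, L) = 0 (r(w, L) = 4 + L*0 - 4 = 4 + 0 - 4 = 0)
1/(r(-7, 9)**2 + 38224) = 1/(0**2 + 38224) = 1/(0 + 38224) = 1/38224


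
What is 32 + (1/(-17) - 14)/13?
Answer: 6833/221 ≈ 30.919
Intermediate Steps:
32 + (1/(-17) - 14)/13 = 32 + (-1/17 - 14)*(1/13) = 32 - 239/17*1/13 = 32 - 239/221 = 6833/221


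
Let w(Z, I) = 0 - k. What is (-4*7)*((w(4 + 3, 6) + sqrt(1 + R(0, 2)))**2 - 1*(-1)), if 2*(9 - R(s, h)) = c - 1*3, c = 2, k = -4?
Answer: -770 - 112*sqrt(42) ≈ -1495.8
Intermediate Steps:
w(Z, I) = 4 (w(Z, I) = 0 - 1*(-4) = 0 + 4 = 4)
R(s, h) = 19/2 (R(s, h) = 9 - (2 - 1*3)/2 = 9 - (2 - 3)/2 = 9 - 1/2*(-1) = 9 + 1/2 = 19/2)
(-4*7)*((w(4 + 3, 6) + sqrt(1 + R(0, 2)))**2 - 1*(-1)) = (-4*7)*((4 + sqrt(1 + 19/2))**2 - 1*(-1)) = -28*((4 + sqrt(21/2))**2 + 1) = -28*((4 + sqrt(42)/2)**2 + 1) = -28*(1 + (4 + sqrt(42)/2)**2) = -28 - 28*(4 + sqrt(42)/2)**2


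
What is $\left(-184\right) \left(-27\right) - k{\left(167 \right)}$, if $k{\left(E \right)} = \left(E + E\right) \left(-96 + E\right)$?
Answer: $-18746$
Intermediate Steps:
$k{\left(E \right)} = 2 E \left(-96 + E\right)$
$\left(-184\right) \left(-27\right) - k{\left(167 \right)} = \left(-184\right) \left(-27\right) - 2 \cdot 167 \left(-96 + 167\right) = 4968 - 2 \cdot 167 \cdot 71 = 4968 - 23714 = -18746$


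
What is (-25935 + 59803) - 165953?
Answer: -132085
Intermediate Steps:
(-25935 + 59803) - 165953 = 33868 - 165953 = -132085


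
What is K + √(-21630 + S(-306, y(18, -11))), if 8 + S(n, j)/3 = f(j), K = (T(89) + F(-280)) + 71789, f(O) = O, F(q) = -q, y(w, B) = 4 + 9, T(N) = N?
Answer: 72158 + I*√21615 ≈ 72158.0 + 147.02*I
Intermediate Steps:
y(w, B) = 13
K = 72158 (K = (89 - 1*(-280)) + 71789 = (89 + 280) + 71789 = 369 + 71789 = 72158)
S(n, j) = -24 + 3*j
K + √(-21630 + S(-306, y(18, -11))) = 72158 + √(-21630 + (-24 + 3*13)) = 72158 + √(-21630 + (-24 + 39)) = 72158 + √(-21630 + 15) = 72158 + √(-21615) = 72158 + I*√21615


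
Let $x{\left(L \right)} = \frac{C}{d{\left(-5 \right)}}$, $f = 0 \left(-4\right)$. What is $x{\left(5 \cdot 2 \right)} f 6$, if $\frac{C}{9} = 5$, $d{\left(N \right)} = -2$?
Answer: $0$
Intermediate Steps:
$C = 45$ ($C = 9 \cdot 5 = 45$)
$f = 0$
$x{\left(L \right)} = - \frac{45}{2}$ ($x{\left(L \right)} = \frac{45}{-2} = 45 \left(- \frac{1}{2}\right) = - \frac{45}{2}$)
$x{\left(5 \cdot 2 \right)} f 6 = \left(- \frac{45}{2}\right) 0 \cdot 6 = 0 \cdot 6 = 0$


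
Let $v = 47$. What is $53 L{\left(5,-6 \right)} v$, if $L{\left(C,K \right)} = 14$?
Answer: $34874$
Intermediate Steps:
$53 L{\left(5,-6 \right)} v = 53 \cdot 14 \cdot 47 = 742 \cdot 47 = 34874$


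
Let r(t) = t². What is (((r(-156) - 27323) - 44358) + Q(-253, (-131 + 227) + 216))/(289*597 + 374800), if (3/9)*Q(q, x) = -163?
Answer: -47834/547333 ≈ -0.087395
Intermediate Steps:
Q(q, x) = -489 (Q(q, x) = 3*(-163) = -489)
(((r(-156) - 27323) - 44358) + Q(-253, (-131 + 227) + 216))/(289*597 + 374800) = ((((-156)² - 27323) - 44358) - 489)/(289*597 + 374800) = (((24336 - 27323) - 44358) - 489)/(172533 + 374800) = ((-2987 - 44358) - 489)/547333 = (-47345 - 489)*(1/547333) = -47834*1/547333 = -47834/547333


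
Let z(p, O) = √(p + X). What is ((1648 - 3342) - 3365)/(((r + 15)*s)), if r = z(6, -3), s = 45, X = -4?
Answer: -5059/669 + 5059*√2/10035 ≈ -6.8491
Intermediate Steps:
z(p, O) = √(-4 + p) (z(p, O) = √(p - 4) = √(-4 + p))
r = √2 (r = √(-4 + 6) = √2 ≈ 1.4142)
((1648 - 3342) - 3365)/(((r + 15)*s)) = ((1648 - 3342) - 3365)/(((√2 + 15)*45)) = (-1694 - 3365)/(((15 + √2)*45)) = -5059/(675 + 45*√2)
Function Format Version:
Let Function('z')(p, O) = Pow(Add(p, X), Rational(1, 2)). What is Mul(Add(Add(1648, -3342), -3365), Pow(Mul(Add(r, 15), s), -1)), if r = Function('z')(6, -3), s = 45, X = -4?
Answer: Add(Rational(-5059, 669), Mul(Rational(5059, 10035), Pow(2, Rational(1, 2)))) ≈ -6.8491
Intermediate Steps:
Function('z')(p, O) = Pow(Add(-4, p), Rational(1, 2)) (Function('z')(p, O) = Pow(Add(p, -4), Rational(1, 2)) = Pow(Add(-4, p), Rational(1, 2)))
r = Pow(2, Rational(1, 2)) (r = Pow(Add(-4, 6), Rational(1, 2)) = Pow(2, Rational(1, 2)) ≈ 1.4142)
Mul(Add(Add(1648, -3342), -3365), Pow(Mul(Add(r, 15), s), -1)) = Mul(Add(Add(1648, -3342), -3365), Pow(Mul(Add(Pow(2, Rational(1, 2)), 15), 45), -1)) = Mul(Add(-1694, -3365), Pow(Mul(Add(15, Pow(2, Rational(1, 2))), 45), -1)) = Mul(-5059, Pow(Add(675, Mul(45, Pow(2, Rational(1, 2)))), -1))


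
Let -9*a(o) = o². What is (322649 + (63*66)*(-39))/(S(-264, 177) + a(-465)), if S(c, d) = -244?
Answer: -160487/24269 ≈ -6.6128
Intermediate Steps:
a(o) = -o²/9
(322649 + (63*66)*(-39))/(S(-264, 177) + a(-465)) = (322649 + (63*66)*(-39))/(-244 - ⅑*(-465)²) = (322649 + 4158*(-39))/(-244 - ⅑*216225) = (322649 - 162162)/(-244 - 24025) = 160487/(-24269) = 160487*(-1/24269) = -160487/24269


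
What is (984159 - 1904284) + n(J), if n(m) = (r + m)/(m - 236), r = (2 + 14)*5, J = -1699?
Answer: -1780440256/1935 ≈ -9.2012e+5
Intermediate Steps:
r = 80 (r = 16*5 = 80)
n(m) = (80 + m)/(-236 + m) (n(m) = (80 + m)/(m - 236) = (80 + m)/(-236 + m))
(984159 - 1904284) + n(J) = (984159 - 1904284) + (80 - 1699)/(-236 - 1699) = -920125 - 1619/(-1935) = -920125 - 1/1935*(-1619) = -920125 + 1619/1935 = -1780440256/1935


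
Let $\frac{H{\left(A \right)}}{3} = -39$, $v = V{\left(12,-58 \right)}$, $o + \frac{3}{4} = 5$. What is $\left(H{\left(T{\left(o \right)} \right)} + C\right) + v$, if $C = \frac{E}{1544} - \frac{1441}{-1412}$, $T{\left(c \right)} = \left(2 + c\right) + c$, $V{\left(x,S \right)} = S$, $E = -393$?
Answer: $- \frac{94963103}{545032} \approx -174.23$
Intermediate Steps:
$o = \frac{17}{4}$ ($o = - \frac{3}{4} + 5 = \frac{17}{4} \approx 4.25$)
$T{\left(c \right)} = 2 + 2 c$
$v = -58$
$H{\left(A \right)} = -117$ ($H{\left(A \right)} = 3 \left(-39\right) = -117$)
$C = \frac{417497}{545032}$ ($C = - \frac{393}{1544} - \frac{1441}{-1412} = \left(-393\right) \frac{1}{1544} - - \frac{1441}{1412} = - \frac{393}{1544} + \frac{1441}{1412} = \frac{417497}{545032} \approx 0.766$)
$\left(H{\left(T{\left(o \right)} \right)} + C\right) + v = \left(-117 + \frac{417497}{545032}\right) - 58 = - \frac{63351247}{545032} - 58 = - \frac{94963103}{545032}$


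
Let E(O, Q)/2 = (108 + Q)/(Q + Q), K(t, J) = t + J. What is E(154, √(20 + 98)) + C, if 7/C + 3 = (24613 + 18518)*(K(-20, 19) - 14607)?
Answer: 630057644/630057651 + 54*√118/59 ≈ 10.942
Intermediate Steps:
K(t, J) = J + t
E(O, Q) = (108 + Q)/Q (E(O, Q) = 2*((108 + Q)/(Q + Q)) = 2*((108 + Q)/((2*Q))) = 2*((108 + Q)*(1/(2*Q))) = 2*((108 + Q)/(2*Q)) = (108 + Q)/Q)
C = -7/630057651 (C = 7/(-3 + (24613 + 18518)*((19 - 20) - 14607)) = 7/(-3 + 43131*(-1 - 14607)) = 7/(-3 + 43131*(-14608)) = 7/(-3 - 630057648) = 7/(-630057651) = 7*(-1/630057651) = -7/630057651 ≈ -1.1110e-8)
E(154, √(20 + 98)) + C = (108 + √(20 + 98))/(√(20 + 98)) - 7/630057651 = (108 + √118)/(√118) - 7/630057651 = (√118/118)*(108 + √118) - 7/630057651 = √118*(108 + √118)/118 - 7/630057651 = -7/630057651 + √118*(108 + √118)/118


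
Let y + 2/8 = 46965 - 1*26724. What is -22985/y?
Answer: -91940/80963 ≈ -1.1356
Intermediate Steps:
y = 80963/4 (y = -¼ + (46965 - 1*26724) = -¼ + (46965 - 26724) = -¼ + 20241 = 80963/4 ≈ 20241.)
-22985/y = -22985/80963/4 = -22985*4/80963 = -91940/80963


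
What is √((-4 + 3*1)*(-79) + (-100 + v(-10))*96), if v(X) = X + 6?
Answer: I*√9905 ≈ 99.524*I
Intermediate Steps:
v(X) = 6 + X
√((-4 + 3*1)*(-79) + (-100 + v(-10))*96) = √((-4 + 3*1)*(-79) + (-100 + (6 - 10))*96) = √((-4 + 3)*(-79) + (-100 - 4)*96) = √(-1*(-79) - 104*96) = √(79 - 9984) = √(-9905) = I*√9905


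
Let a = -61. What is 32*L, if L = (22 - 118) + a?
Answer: -5024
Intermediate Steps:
L = -157 (L = (22 - 118) - 61 = -96 - 61 = -157)
32*L = 32*(-157) = -5024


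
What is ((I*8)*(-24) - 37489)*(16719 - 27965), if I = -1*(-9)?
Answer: 441034382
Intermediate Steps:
I = 9
((I*8)*(-24) - 37489)*(16719 - 27965) = ((9*8)*(-24) - 37489)*(16719 - 27965) = (72*(-24) - 37489)*(-11246) = (-1728 - 37489)*(-11246) = -39217*(-11246) = 441034382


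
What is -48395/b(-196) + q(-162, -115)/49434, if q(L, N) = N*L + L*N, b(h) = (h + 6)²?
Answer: -34909081/59485580 ≈ -0.58685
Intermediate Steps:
b(h) = (6 + h)²
q(L, N) = 2*L*N (q(L, N) = L*N + L*N = 2*L*N)
-48395/b(-196) + q(-162, -115)/49434 = -48395/(6 - 196)² + (2*(-162)*(-115))/49434 = -48395/((-190)²) + 37260*(1/49434) = -48395/36100 + 6210/8239 = -48395*1/36100 + 6210/8239 = -9679/7220 + 6210/8239 = -34909081/59485580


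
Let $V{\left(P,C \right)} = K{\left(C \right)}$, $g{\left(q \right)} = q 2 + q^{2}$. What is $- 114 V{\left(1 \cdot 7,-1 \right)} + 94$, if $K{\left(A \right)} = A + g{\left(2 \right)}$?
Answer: $-704$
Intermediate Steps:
$g{\left(q \right)} = q^{2} + 2 q$ ($g{\left(q \right)} = 2 q + q^{2} = q^{2} + 2 q$)
$K{\left(A \right)} = 8 + A$ ($K{\left(A \right)} = A + 2 \left(2 + 2\right) = A + 2 \cdot 4 = A + 8 = 8 + A$)
$V{\left(P,C \right)} = 8 + C$
$- 114 V{\left(1 \cdot 7,-1 \right)} + 94 = - 114 \left(8 - 1\right) + 94 = \left(-114\right) 7 + 94 = -798 + 94 = -704$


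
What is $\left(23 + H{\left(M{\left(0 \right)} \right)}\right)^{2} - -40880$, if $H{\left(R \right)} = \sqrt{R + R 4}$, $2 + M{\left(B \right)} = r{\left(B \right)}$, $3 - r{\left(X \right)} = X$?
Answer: $41414 + 46 \sqrt{5} \approx 41517.0$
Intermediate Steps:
$r{\left(X \right)} = 3 - X$
$M{\left(B \right)} = 1 - B$ ($M{\left(B \right)} = -2 - \left(-3 + B\right) = 1 - B$)
$H{\left(R \right)} = \sqrt{5} \sqrt{R}$ ($H{\left(R \right)} = \sqrt{R + 4 R} = \sqrt{5 R} = \sqrt{5} \sqrt{R}$)
$\left(23 + H{\left(M{\left(0 \right)} \right)}\right)^{2} - -40880 = \left(23 + \sqrt{5} \sqrt{1 - 0}\right)^{2} - -40880 = \left(23 + \sqrt{5} \sqrt{1 + 0}\right)^{2} + 40880 = \left(23 + \sqrt{5} \sqrt{1}\right)^{2} + 40880 = \left(23 + \sqrt{5} \cdot 1\right)^{2} + 40880 = \left(23 + \sqrt{5}\right)^{2} + 40880 = 40880 + \left(23 + \sqrt{5}\right)^{2}$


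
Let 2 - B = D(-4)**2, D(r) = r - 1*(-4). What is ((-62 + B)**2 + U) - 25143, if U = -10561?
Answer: -32104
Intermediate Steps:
D(r) = 4 + r (D(r) = r + 4 = 4 + r)
B = 2 (B = 2 - (4 - 4)**2 = 2 - 1*0**2 = 2 - 1*0 = 2 + 0 = 2)
((-62 + B)**2 + U) - 25143 = ((-62 + 2)**2 - 10561) - 25143 = ((-60)**2 - 10561) - 25143 = (3600 - 10561) - 25143 = -6961 - 25143 = -32104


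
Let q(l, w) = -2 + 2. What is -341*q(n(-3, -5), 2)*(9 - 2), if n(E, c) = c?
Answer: 0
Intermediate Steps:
q(l, w) = 0
-341*q(n(-3, -5), 2)*(9 - 2) = -0*(9 - 2) = -0*7 = -341*0 = 0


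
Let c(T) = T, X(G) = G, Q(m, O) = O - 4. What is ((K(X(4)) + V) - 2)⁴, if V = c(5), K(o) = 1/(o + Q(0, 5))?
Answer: 65536/625 ≈ 104.86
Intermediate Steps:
Q(m, O) = -4 + O
K(o) = 1/(1 + o) (K(o) = 1/(o + (-4 + 5)) = 1/(o + 1) = 1/(1 + o))
V = 5
((K(X(4)) + V) - 2)⁴ = ((1/(1 + 4) + 5) - 2)⁴ = ((1/5 + 5) - 2)⁴ = ((⅕ + 5) - 2)⁴ = (26/5 - 2)⁴ = (16/5)⁴ = 65536/625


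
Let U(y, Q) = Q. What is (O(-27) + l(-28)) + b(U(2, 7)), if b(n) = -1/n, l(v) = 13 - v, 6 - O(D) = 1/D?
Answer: 8863/189 ≈ 46.894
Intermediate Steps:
O(D) = 6 - 1/D
(O(-27) + l(-28)) + b(U(2, 7)) = ((6 - 1/(-27)) + (13 - 1*(-28))) - 1/7 = ((6 - 1*(-1/27)) + (13 + 28)) - 1*⅐ = ((6 + 1/27) + 41) - ⅐ = (163/27 + 41) - ⅐ = 1270/27 - ⅐ = 8863/189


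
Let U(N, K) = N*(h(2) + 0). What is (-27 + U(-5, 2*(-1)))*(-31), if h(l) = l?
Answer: 1147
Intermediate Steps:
U(N, K) = 2*N (U(N, K) = N*(2 + 0) = N*2 = 2*N)
(-27 + U(-5, 2*(-1)))*(-31) = (-27 + 2*(-5))*(-31) = (-27 - 10)*(-31) = -37*(-31) = 1147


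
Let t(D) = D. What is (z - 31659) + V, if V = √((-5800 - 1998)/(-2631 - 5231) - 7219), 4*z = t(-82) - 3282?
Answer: -32500 + I*√111538154690/3931 ≈ -32500.0 + 84.959*I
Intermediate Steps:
z = -841 (z = (-82 - 3282)/4 = (¼)*(-3364) = -841)
V = I*√111538154690/3931 (V = √(-7798/(-7862) - 7219) = √(-7798*(-1/7862) - 7219) = √(3899/3931 - 7219) = √(-28373990/3931) = I*√111538154690/3931 ≈ 84.959*I)
(z - 31659) + V = (-841 - 31659) + I*√111538154690/3931 = -32500 + I*√111538154690/3931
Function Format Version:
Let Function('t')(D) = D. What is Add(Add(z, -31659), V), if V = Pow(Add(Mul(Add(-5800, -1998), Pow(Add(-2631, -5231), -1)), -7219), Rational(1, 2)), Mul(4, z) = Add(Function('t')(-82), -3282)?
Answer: Add(-32500, Mul(Rational(1, 3931), I, Pow(111538154690, Rational(1, 2)))) ≈ Add(-32500., Mul(84.959, I))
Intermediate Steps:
z = -841 (z = Mul(Rational(1, 4), Add(-82, -3282)) = Mul(Rational(1, 4), -3364) = -841)
V = Mul(Rational(1, 3931), I, Pow(111538154690, Rational(1, 2))) (V = Pow(Add(Mul(-7798, Pow(-7862, -1)), -7219), Rational(1, 2)) = Pow(Add(Mul(-7798, Rational(-1, 7862)), -7219), Rational(1, 2)) = Pow(Add(Rational(3899, 3931), -7219), Rational(1, 2)) = Pow(Rational(-28373990, 3931), Rational(1, 2)) = Mul(Rational(1, 3931), I, Pow(111538154690, Rational(1, 2))) ≈ Mul(84.959, I))
Add(Add(z, -31659), V) = Add(Add(-841, -31659), Mul(Rational(1, 3931), I, Pow(111538154690, Rational(1, 2)))) = Add(-32500, Mul(Rational(1, 3931), I, Pow(111538154690, Rational(1, 2))))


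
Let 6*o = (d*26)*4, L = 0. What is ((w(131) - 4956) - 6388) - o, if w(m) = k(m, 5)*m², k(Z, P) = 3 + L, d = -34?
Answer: 122185/3 ≈ 40728.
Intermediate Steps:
k(Z, P) = 3 (k(Z, P) = 3 + 0 = 3)
o = -1768/3 (o = (-34*26*4)/6 = (-884*4)/6 = (⅙)*(-3536) = -1768/3 ≈ -589.33)
w(m) = 3*m²
((w(131) - 4956) - 6388) - o = ((3*131² - 4956) - 6388) - 1*(-1768/3) = ((3*17161 - 4956) - 6388) + 1768/3 = ((51483 - 4956) - 6388) + 1768/3 = (46527 - 6388) + 1768/3 = 40139 + 1768/3 = 122185/3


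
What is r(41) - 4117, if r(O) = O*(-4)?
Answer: -4281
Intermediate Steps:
r(O) = -4*O
r(41) - 4117 = -4*41 - 4117 = -164 - 4117 = -4281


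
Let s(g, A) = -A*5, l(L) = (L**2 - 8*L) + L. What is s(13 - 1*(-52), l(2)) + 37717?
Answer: 37767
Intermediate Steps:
l(L) = L**2 - 7*L
s(g, A) = -5*A
s(13 - 1*(-52), l(2)) + 37717 = -10*(-7 + 2) + 37717 = -10*(-5) + 37717 = -5*(-10) + 37717 = 50 + 37717 = 37767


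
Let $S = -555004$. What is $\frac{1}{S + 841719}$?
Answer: $\frac{1}{286715} \approx 3.4878 \cdot 10^{-6}$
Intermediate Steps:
$\frac{1}{S + 841719} = \frac{1}{-555004 + 841719} = \frac{1}{286715}$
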